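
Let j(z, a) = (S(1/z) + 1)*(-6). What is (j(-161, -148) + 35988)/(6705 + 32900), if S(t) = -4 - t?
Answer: 1159392/1275281 ≈ 0.90913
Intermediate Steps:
j(z, a) = 18 + 6/z (j(z, a) = ((-4 - 1/z) + 1)*(-6) = (-3 - 1/z)*(-6) = 18 + 6/z)
(j(-161, -148) + 35988)/(6705 + 32900) = ((18 + 6/(-161)) + 35988)/(6705 + 32900) = ((18 + 6*(-1/161)) + 35988)/39605 = ((18 - 6/161) + 35988)*(1/39605) = (2892/161 + 35988)*(1/39605) = (5796960/161)*(1/39605) = 1159392/1275281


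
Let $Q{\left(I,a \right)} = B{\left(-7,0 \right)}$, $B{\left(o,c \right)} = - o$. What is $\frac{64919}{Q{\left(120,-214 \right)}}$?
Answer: $\frac{64919}{7} \approx 9274.1$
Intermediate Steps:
$Q{\left(I,a \right)} = 7$ ($Q{\left(I,a \right)} = \left(-1\right) \left(-7\right) = 7$)
$\frac{64919}{Q{\left(120,-214 \right)}} = \frac{64919}{7}$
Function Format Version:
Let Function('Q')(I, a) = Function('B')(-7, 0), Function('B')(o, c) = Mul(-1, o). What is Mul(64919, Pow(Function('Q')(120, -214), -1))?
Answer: Rational(64919, 7) ≈ 9274.1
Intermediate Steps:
Function('Q')(I, a) = 7 (Function('Q')(I, a) = Mul(-1, -7) = 7)
Mul(64919, Pow(Function('Q')(120, -214), -1)) = Mul(64919, Pow(7, -1)) = Mul(64919, Rational(1, 7)) = Rational(64919, 7)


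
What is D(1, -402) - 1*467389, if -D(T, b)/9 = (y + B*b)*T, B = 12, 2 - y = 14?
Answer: -423865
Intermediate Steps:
y = -12 (y = 2 - 1*14 = 2 - 14 = -12)
D(T, b) = -9*T*(-12 + 12*b) (D(T, b) = -9*(-12 + 12*b)*T = -9*T*(-12 + 12*b))
D(1, -402) - 1*467389 = 108*1*(1 - 1*(-402)) - 1*467389 = 108*1*(1 + 402) - 467389 = 108*1*403 - 467389 = 43524 - 467389 = -423865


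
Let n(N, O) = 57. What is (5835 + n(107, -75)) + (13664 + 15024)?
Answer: 34580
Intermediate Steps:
(5835 + n(107, -75)) + (13664 + 15024) = (5835 + 57) + (13664 + 15024) = 5892 + 28688 = 34580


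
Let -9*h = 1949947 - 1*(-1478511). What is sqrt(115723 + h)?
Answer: I*sqrt(2386951)/3 ≈ 514.99*I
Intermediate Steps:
h = -3428458/9 (h = -(1949947 - 1*(-1478511))/9 = -(1949947 + 1478511)/9 = -1/9*3428458 = -3428458/9 ≈ -3.8094e+5)
sqrt(115723 + h) = sqrt(115723 - 3428458/9) = sqrt(-2386951/9) = I*sqrt(2386951)/3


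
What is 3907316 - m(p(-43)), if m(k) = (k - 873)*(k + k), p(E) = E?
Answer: 3828540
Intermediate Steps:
m(k) = 2*k*(-873 + k) (m(k) = (-873 + k)*(2*k) = 2*k*(-873 + k))
3907316 - m(p(-43)) = 3907316 - 2*(-43)*(-873 - 43) = 3907316 - 2*(-43)*(-916) = 3907316 - 1*78776 = 3907316 - 78776 = 3828540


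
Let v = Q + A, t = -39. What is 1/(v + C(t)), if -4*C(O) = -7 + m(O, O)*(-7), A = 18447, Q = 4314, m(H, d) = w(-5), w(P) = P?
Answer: 1/22754 ≈ 4.3948e-5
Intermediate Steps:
m(H, d) = -5
C(O) = -7 (C(O) = -(-7 - 5*(-7))/4 = -(-7 + 35)/4 = -¼*28 = -7)
v = 22761 (v = 4314 + 18447 = 22761)
1/(v + C(t)) = 1/(22761 - 7) = 1/22754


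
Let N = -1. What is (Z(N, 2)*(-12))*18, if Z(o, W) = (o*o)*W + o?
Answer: -216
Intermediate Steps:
Z(o, W) = o + W*o² (Z(o, W) = o²*W + o = W*o² + o = o + W*o²)
(Z(N, 2)*(-12))*18 = (-(1 + 2*(-1))*(-12))*18 = (-(1 - 2)*(-12))*18 = (-1*(-1)*(-12))*18 = (1*(-12))*18 = -12*18 = -216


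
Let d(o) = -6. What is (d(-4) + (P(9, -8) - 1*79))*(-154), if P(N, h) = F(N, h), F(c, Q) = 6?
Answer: 12166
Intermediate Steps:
P(N, h) = 6
(d(-4) + (P(9, -8) - 1*79))*(-154) = (-6 + (6 - 1*79))*(-154) = (-6 + (6 - 79))*(-154) = (-6 - 73)*(-154) = -79*(-154) = 12166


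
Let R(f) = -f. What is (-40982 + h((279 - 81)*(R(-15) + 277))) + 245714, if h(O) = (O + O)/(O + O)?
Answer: 204733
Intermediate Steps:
h(O) = 1 (h(O) = (2*O)/((2*O)) = (2*O)*(1/(2*O)) = 1)
(-40982 + h((279 - 81)*(R(-15) + 277))) + 245714 = (-40982 + 1) + 245714 = -40981 + 245714 = 204733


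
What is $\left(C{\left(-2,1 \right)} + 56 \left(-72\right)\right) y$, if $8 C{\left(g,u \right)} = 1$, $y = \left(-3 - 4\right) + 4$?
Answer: $\frac{96765}{8} \approx 12096.0$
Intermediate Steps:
$y = -3$ ($y = -7 + 4 = -3$)
$C{\left(g,u \right)} = \frac{1}{8}$ ($C{\left(g,u \right)} = \frac{1}{8} \cdot 1 = \frac{1}{8}$)
$\left(C{\left(-2,1 \right)} + 56 \left(-72\right)\right) y = \left(\frac{1}{8} + 56 \left(-72\right)\right) \left(-3\right) = \left(\frac{1}{8} - 4032\right) \left(-3\right) = \left(- \frac{32255}{8}\right) \left(-3\right) = \frac{96765}{8}$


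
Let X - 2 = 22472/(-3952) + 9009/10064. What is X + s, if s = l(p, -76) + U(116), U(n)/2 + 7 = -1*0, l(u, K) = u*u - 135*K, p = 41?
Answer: 29641293967/2485808 ≈ 11924.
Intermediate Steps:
X = -6938049/2485808 (X = 2 + (22472/(-3952) + 9009/10064) = 2 + (22472*(-1/3952) + 9009*(1/10064)) = 2 + (-2809/494 + 9009/10064) = 2 - 11909665/2485808 = -6938049/2485808 ≈ -2.7911)
l(u, K) = u**2 - 135*K
U(n) = -14 (U(n) = -14 + 2*(-1*0) = -14 + 2*0 = -14 + 0 = -14)
s = 11927 (s = (41**2 - 135*(-76)) - 14 = (1681 + 10260) - 14 = 11941 - 14 = 11927)
X + s = -6938049/2485808 + 11927 = 29641293967/2485808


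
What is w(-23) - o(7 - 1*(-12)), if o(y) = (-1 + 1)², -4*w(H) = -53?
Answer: 53/4 ≈ 13.250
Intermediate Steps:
w(H) = 53/4 (w(H) = -¼*(-53) = 53/4)
o(y) = 0 (o(y) = 0² = 0)
w(-23) - o(7 - 1*(-12)) = 53/4 - 1*0 = 53/4 + 0 = 53/4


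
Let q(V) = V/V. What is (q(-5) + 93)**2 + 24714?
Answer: 33550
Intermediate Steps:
q(V) = 1
(q(-5) + 93)**2 + 24714 = (1 + 93)**2 + 24714 = 94**2 + 24714 = 8836 + 24714 = 33550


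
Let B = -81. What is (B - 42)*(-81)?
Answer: 9963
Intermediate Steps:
(B - 42)*(-81) = (-81 - 42)*(-81) = -123*(-81) = 9963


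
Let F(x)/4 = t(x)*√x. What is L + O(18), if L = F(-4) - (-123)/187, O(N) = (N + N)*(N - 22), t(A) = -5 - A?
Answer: -26805/187 - 8*I ≈ -143.34 - 8.0*I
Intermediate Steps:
O(N) = 2*N*(-22 + N) (O(N) = (2*N)*(-22 + N) = 2*N*(-22 + N))
F(x) = 4*√x*(-5 - x) (F(x) = 4*((-5 - x)*√x) = 4*(√x*(-5 - x)) = 4*√x*(-5 - x))
L = 123/187 - 8*I (L = 4*√(-4)*(-5 - 1*(-4)) - (-123)/187 = 4*(2*I)*(-5 + 4) - (-123)/187 = 4*(2*I)*(-1) - 1*(-123/187) = -8*I + 123/187 = 123/187 - 8*I ≈ 0.65775 - 8.0*I)
L + O(18) = (123/187 - 8*I) + 2*18*(-22 + 18) = (123/187 - 8*I) + 2*18*(-4) = (123/187 - 8*I) - 144 = -26805/187 - 8*I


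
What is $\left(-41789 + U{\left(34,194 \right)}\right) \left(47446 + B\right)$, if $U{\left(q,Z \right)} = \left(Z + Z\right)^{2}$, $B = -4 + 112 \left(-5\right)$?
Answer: $5098651910$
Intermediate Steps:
$B = -564$ ($B = -4 - 560 = -564$)
$U{\left(q,Z \right)} = 4 Z^{2}$ ($U{\left(q,Z \right)} = \left(2 Z\right)^{2} = 4 Z^{2}$)
$\left(-41789 + U{\left(34,194 \right)}\right) \left(47446 + B\right) = \left(-41789 + 4 \cdot 194^{2}\right) \left(47446 - 564\right) = \left(-41789 + 4 \cdot 37636\right) 46882 = \left(-41789 + 150544\right) 46882 = 108755 \cdot 46882 = 5098651910$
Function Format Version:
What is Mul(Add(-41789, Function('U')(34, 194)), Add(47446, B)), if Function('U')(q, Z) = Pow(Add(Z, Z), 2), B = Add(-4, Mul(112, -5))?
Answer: 5098651910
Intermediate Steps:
B = -564 (B = Add(-4, -560) = -564)
Function('U')(q, Z) = Mul(4, Pow(Z, 2)) (Function('U')(q, Z) = Pow(Mul(2, Z), 2) = Mul(4, Pow(Z, 2)))
Mul(Add(-41789, Function('U')(34, 194)), Add(47446, B)) = Mul(Add(-41789, Mul(4, Pow(194, 2))), Add(47446, -564)) = Mul(Add(-41789, Mul(4, 37636)), 46882) = Mul(Add(-41789, 150544), 46882) = Mul(108755, 46882) = 5098651910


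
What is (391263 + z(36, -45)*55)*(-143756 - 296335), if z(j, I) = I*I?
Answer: -221206460058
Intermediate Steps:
z(j, I) = I²
(391263 + z(36, -45)*55)*(-143756 - 296335) = (391263 + (-45)²*55)*(-143756 - 296335) = (391263 + 2025*55)*(-440091) = (391263 + 111375)*(-440091) = 502638*(-440091) = -221206460058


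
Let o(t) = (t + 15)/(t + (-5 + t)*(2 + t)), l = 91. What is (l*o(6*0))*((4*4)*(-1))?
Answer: 2184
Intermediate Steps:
o(t) = (15 + t)/(t + (-5 + t)*(2 + t))
(l*o(6*0))*((4*4)*(-1)) = (91*((15 + 6*0)/(-10 + (6*0)² - 12*0)))*((4*4)*(-1)) = (91*((15 + 0)/(-10 + 0² - 2*0)))*(16*(-1)) = (91*(15/(-10 + 0 + 0)))*(-16) = (91*(15/(-10)))*(-16) = (91*(-⅒*15))*(-16) = (91*(-3/2))*(-16) = -273/2*(-16) = 2184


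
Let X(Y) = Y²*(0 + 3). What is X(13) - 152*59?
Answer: -8461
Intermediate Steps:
X(Y) = 3*Y² (X(Y) = Y²*3 = 3*Y²)
X(13) - 152*59 = 3*13² - 152*59 = 3*169 - 8968 = 507 - 8968 = -8461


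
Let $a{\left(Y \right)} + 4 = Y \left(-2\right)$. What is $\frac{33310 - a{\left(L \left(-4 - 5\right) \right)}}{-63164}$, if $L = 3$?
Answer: $- \frac{8315}{15791} \approx -0.52657$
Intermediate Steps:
$a{\left(Y \right)} = -4 - 2 Y$ ($a{\left(Y \right)} = -4 + Y \left(-2\right) = -4 - 2 Y$)
$\frac{33310 - a{\left(L \left(-4 - 5\right) \right)}}{-63164} = \frac{33310 - \left(-4 - 2 \cdot 3 \left(-4 - 5\right)\right)}{-63164} = \left(33310 - \left(-4 - 2 \cdot 3 \left(-9\right)\right)\right) \left(- \frac{1}{63164}\right) = \left(33310 - \left(-4 - -54\right)\right) \left(- \frac{1}{63164}\right) = \left(33310 - \left(-4 + 54\right)\right) \left(- \frac{1}{63164}\right) = \left(33310 - 50\right) \left(- \frac{1}{63164}\right) = 33260 \left(- \frac{1}{63164}\right) = - \frac{8315}{15791}$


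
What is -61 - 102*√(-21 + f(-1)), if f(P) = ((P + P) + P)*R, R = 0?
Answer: -61 - 102*I*√21 ≈ -61.0 - 467.42*I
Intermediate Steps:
f(P) = 0 (f(P) = ((P + P) + P)*0 = (2*P + P)*0 = (3*P)*0 = 0)
-61 - 102*√(-21 + f(-1)) = -61 - 102*√(-21 + 0) = -61 - 102*I*√21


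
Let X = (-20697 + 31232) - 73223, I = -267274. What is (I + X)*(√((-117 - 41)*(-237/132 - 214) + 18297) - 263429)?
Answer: 86921559698 - 494943*√2817562/11 ≈ 8.6846e+10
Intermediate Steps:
X = -62688 (X = 10535 - 73223 = -62688)
(I + X)*(√((-117 - 41)*(-237/132 - 214) + 18297) - 263429) = (-267274 - 62688)*(√((-117 - 41)*(-237/132 - 214) + 18297) - 263429) = -329962*(√(-158*(-237*1/132 - 214) + 18297) - 263429) = -329962*(√(-158*(-79/44 - 214) + 18297) - 263429) = -329962*(√(-158*(-9495/44) + 18297) - 263429) = -329962*(√(750105/22 + 18297) - 263429) = -329962*(√(1152639/22) - 263429) = -329962*(3*√2817562/22 - 263429) = -329962*(-263429 + 3*√2817562/22) = 86921559698 - 494943*√2817562/11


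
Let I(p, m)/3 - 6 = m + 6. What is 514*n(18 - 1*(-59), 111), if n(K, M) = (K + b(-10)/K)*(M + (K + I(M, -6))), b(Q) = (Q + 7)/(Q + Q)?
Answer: 3139010593/385 ≈ 8.1533e+6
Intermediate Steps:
I(p, m) = 36 + 3*m (I(p, m) = 18 + 3*(m + 6) = 18 + 3*(6 + m) = 18 + (18 + 3*m) = 36 + 3*m)
b(Q) = (7 + Q)/(2*Q) (b(Q) = (7 + Q)/((2*Q)) = (7 + Q)*(1/(2*Q)) = (7 + Q)/(2*Q))
n(K, M) = (K + 3/(20*K))*(18 + K + M) (n(K, M) = (K + ((½)*(7 - 10)/(-10))/K)*(M + (K + (36 + 3*(-6)))) = (K + ((½)*(-⅒)*(-3))/K)*(M + (K + (36 - 18))) = (K + 3/(20*K))*(M + (K + 18)) = (K + 3/(20*K))*(M + (18 + K)) = (K + 3/(20*K))*(18 + K + M))
514*n(18 - 1*(-59), 111) = 514*((54 + 3*111 + (18 - 1*(-59))*(3 + 20*(18 - 1*(-59))² + 360*(18 - 1*(-59)) + 20*(18 - 1*(-59))*111))/(20*(18 - 1*(-59)))) = 514*((54 + 333 + (18 + 59)*(3 + 20*(18 + 59)² + 360*(18 + 59) + 20*(18 + 59)*111))/(20*(18 + 59))) = 514*((1/20)*(54 + 333 + 77*(3 + 20*77² + 360*77 + 20*77*111))/77) = 514*((1/20)*(1/77)*(54 + 333 + 77*(3 + 20*5929 + 27720 + 170940))) = 514*((1/20)*(1/77)*(54 + 333 + 77*(3 + 118580 + 27720 + 170940))) = 514*((1/20)*(1/77)*(54 + 333 + 77*317243)) = 514*((1/20)*(1/77)*(54 + 333 + 24427711)) = 514*((1/20)*(1/77)*24428098) = 514*(12214049/770) = 3139010593/385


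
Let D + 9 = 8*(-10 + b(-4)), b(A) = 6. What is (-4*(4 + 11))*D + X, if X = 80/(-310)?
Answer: 76252/31 ≈ 2459.7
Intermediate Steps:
X = -8/31 (X = 80*(-1/310) = -8/31 ≈ -0.25806)
D = -41 (D = -9 + 8*(-10 + 6) = -9 + 8*(-4) = -9 - 32 = -41)
(-4*(4 + 11))*D + X = -4*(4 + 11)*(-41) - 8/31 = -4*15*(-41) - 8/31 = -60*(-41) - 8/31 = 2460 - 8/31 = 76252/31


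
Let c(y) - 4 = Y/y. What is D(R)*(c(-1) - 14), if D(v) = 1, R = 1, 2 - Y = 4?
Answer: -8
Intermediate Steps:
Y = -2 (Y = 2 - 1*4 = 2 - 4 = -2)
c(y) = 4 - 2/y
D(R)*(c(-1) - 14) = 1*((4 - 2/(-1)) - 14) = 1*((4 - 2*(-1)) - 14) = 1*((4 + 2) - 14) = 1*(6 - 14) = 1*(-8) = -8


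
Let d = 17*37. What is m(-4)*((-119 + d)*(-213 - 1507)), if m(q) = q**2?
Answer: -14035200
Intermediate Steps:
d = 629
m(-4)*((-119 + d)*(-213 - 1507)) = (-4)**2*((-119 + 629)*(-213 - 1507)) = 16*(510*(-1720)) = 16*(-877200) = -14035200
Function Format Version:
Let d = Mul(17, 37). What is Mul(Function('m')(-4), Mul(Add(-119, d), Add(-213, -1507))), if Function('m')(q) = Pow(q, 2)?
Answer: -14035200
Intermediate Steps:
d = 629
Mul(Function('m')(-4), Mul(Add(-119, d), Add(-213, -1507))) = Mul(Pow(-4, 2), Mul(Add(-119, 629), Add(-213, -1507))) = Mul(16, Mul(510, -1720)) = Mul(16, -877200) = -14035200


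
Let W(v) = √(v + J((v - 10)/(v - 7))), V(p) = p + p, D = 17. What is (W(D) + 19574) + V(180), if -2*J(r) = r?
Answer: 19934 + 3*√185/10 ≈ 19938.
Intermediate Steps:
J(r) = -r/2
V(p) = 2*p
W(v) = √(v - (-10 + v)/(2*(-7 + v))) (W(v) = √(v - (v - 10)/(2*(v - 7))) = √(v - (-10 + v)/(2*(-7 + v))))
(W(D) + 19574) + V(180) = (√(17 - (-10 + 17)/(2*(-7 + 17))) + 19574) + 2*180 = (√(17 - ½*7/10) + 19574) + 360 = (√(17 - ½*⅒*7) + 19574) + 360 = (√(17 - 7/20) + 19574) + 360 = (√(333/20) + 19574) + 360 = (3*√185/10 + 19574) + 360 = (19574 + 3*√185/10) + 360 = 19934 + 3*√185/10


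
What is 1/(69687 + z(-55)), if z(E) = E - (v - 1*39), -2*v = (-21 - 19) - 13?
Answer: 2/139289 ≈ 1.4359e-5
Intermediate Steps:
v = 53/2 (v = -((-21 - 19) - 13)/2 = -(-40 - 13)/2 = -1/2*(-53) = 53/2 ≈ 26.500)
z(E) = 25/2 + E (z(E) = E - (53/2 - 1*39) = E - (53/2 - 39) = E - 1*(-25/2) = E + 25/2 = 25/2 + E)
1/(69687 + z(-55)) = 1/(69687 + (25/2 - 55)) = 1/(69687 - 85/2) = 1/(139289/2) = 2/139289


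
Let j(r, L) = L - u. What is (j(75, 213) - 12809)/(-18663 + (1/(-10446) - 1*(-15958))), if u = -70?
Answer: 130846596/28256431 ≈ 4.6307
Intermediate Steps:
j(r, L) = 70 + L (j(r, L) = L - 1*(-70) = L + 70 = 70 + L)
(j(75, 213) - 12809)/(-18663 + (1/(-10446) - 1*(-15958))) = ((70 + 213) - 12809)/(-18663 + (1/(-10446) - 1*(-15958))) = (283 - 12809)/(-18663 + (-1/10446 + 15958)) = -12526/(-18663 + 166697267/10446) = -12526/(-28256431/10446) = -12526*(-10446/28256431) = 130846596/28256431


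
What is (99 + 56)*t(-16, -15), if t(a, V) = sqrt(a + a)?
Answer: 620*I*sqrt(2) ≈ 876.81*I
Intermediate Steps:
t(a, V) = sqrt(2)*sqrt(a) (t(a, V) = sqrt(2*a) = sqrt(2)*sqrt(a))
(99 + 56)*t(-16, -15) = (99 + 56)*(sqrt(2)*sqrt(-16)) = 155*(sqrt(2)*(4*I)) = 155*(4*I*sqrt(2)) = 620*I*sqrt(2)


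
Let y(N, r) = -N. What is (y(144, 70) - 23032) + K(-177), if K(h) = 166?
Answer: -23010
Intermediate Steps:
(y(144, 70) - 23032) + K(-177) = (-1*144 - 23032) + 166 = (-144 - 23032) + 166 = -23176 + 166 = -23010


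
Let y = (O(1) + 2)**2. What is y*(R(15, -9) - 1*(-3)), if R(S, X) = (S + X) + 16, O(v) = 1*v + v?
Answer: 400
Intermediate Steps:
O(v) = 2*v (O(v) = v + v = 2*v)
y = 16 (y = (2*1 + 2)**2 = (2 + 2)**2 = 4**2 = 16)
R(S, X) = 16 + S + X
y*(R(15, -9) - 1*(-3)) = 16*((16 + 15 - 9) - 1*(-3)) = 16*(22 + 3) = 16*25 = 400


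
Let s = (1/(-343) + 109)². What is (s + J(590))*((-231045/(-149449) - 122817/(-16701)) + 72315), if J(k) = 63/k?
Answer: 7088787359632038810008331/8250047450763790 ≈ 8.5924e+8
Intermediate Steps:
s = 1397712996/117649 (s = (-1/343 + 109)² = (37386/343)² = 1397712996/117649 ≈ 11880.)
(s + J(590))*((-231045/(-149449) - 122817/(-16701)) + 72315) = (1397712996/117649 + 63/590)*((-231045/(-149449) - 122817/(-16701)) + 72315) = (1397712996/117649 + 63*(1/590))*((-231045*(-1/149449) - 122817*(-1/16701)) + 72315) = (1397712996/117649 + 63/590)*((231045/149449 + 40939/5567) + 72315) = 824658079527*(7404520126/831982583 + 72315)/69412910 = (824658079527/69412910)*(60172225009771/831982583) = 7088787359632038810008331/8250047450763790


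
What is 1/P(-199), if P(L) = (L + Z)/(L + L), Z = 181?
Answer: 199/9 ≈ 22.111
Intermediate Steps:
P(L) = (181 + L)/(2*L) (P(L) = (L + 181)/(L + L) = (181 + L)/((2*L)) = (181 + L)*(1/(2*L)) = (181 + L)/(2*L))
1/P(-199) = 1/((½)*(181 - 199)/(-199)) = 1/((½)*(-1/199)*(-18)) = 1/(9/199) = 199/9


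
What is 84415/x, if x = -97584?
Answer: -84415/97584 ≈ -0.86505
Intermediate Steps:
84415/x = 84415/(-97584) = 84415*(-1/97584) = -84415/97584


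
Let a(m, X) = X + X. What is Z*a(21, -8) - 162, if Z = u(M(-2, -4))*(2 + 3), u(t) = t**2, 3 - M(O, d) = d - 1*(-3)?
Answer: -1442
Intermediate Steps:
M(O, d) = -d (M(O, d) = 3 - (d - 1*(-3)) = 3 - (d + 3) = 3 - (3 + d) = 3 + (-3 - d) = -d)
a(m, X) = 2*X
Z = 80 (Z = (-1*(-4))**2*(2 + 3) = 4**2*5 = 16*5 = 80)
Z*a(21, -8) - 162 = 80*(2*(-8)) - 162 = 80*(-16) - 162 = -1280 - 162 = -1442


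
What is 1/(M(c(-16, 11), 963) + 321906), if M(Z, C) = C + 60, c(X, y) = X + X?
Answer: 1/322929 ≈ 3.0967e-6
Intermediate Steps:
c(X, y) = 2*X
M(Z, C) = 60 + C
1/(M(c(-16, 11), 963) + 321906) = 1/((60 + 963) + 321906) = 1/(1023 + 321906) = 1/322929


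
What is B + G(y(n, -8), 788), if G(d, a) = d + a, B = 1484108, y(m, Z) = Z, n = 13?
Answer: 1484888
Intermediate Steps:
G(d, a) = a + d
B + G(y(n, -8), 788) = 1484108 + (788 - 8) = 1484108 + 780 = 1484888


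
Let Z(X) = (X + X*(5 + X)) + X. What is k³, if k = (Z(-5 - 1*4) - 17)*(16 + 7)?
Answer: 12167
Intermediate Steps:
Z(X) = 2*X + X*(5 + X)
k = 23 (k = ((-5 - 1*4)*(7 + (-5 - 1*4)) - 17)*(16 + 7) = ((-5 - 4)*(7 + (-5 - 4)) - 17)*23 = (-9*(7 - 9) - 17)*23 = (-9*(-2) - 17)*23 = (18 - 17)*23 = 1*23 = 23)
k³ = 23³ = 12167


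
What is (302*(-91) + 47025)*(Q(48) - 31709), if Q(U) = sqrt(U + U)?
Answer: -619688987 + 78172*sqrt(6) ≈ -6.1950e+8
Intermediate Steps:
Q(U) = sqrt(2)*sqrt(U) (Q(U) = sqrt(2*U) = sqrt(2)*sqrt(U))
(302*(-91) + 47025)*(Q(48) - 31709) = (302*(-91) + 47025)*(sqrt(2)*sqrt(48) - 31709) = (-27482 + 47025)*(sqrt(2)*(4*sqrt(3)) - 31709) = 19543*(4*sqrt(6) - 31709) = 19543*(-31709 + 4*sqrt(6)) = -619688987 + 78172*sqrt(6)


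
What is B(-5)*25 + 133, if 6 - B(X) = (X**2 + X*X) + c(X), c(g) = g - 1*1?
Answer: -817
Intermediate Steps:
c(g) = -1 + g (c(g) = g - 1 = -1 + g)
B(X) = 7 - X - 2*X**2 (B(X) = 6 - ((X**2 + X*X) + (-1 + X)) = 6 - ((X**2 + X**2) + (-1 + X)) = 6 - (2*X**2 + (-1 + X)) = 6 - (-1 + X + 2*X**2) = 6 + (1 - X - 2*X**2) = 7 - X - 2*X**2)
B(-5)*25 + 133 = (7 - 1*(-5) - 2*(-5)**2)*25 + 133 = (7 + 5 - 2*25)*25 + 133 = (7 + 5 - 50)*25 + 133 = -38*25 + 133 = -950 + 133 = -817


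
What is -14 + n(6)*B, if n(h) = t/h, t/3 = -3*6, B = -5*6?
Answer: 256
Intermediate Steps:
B = -30
t = -54 (t = 3*(-3*6) = 3*(-18) = -54)
n(h) = -54/h
-14 + n(6)*B = -14 - 54/6*(-30) = -14 - 54*⅙*(-30) = -14 - 9*(-30) = -14 + 270 = 256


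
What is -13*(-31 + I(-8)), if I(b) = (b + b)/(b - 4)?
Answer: 1157/3 ≈ 385.67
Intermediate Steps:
I(b) = 2*b/(-4 + b) (I(b) = (2*b)/(-4 + b) = 2*b/(-4 + b))
-13*(-31 + I(-8)) = -13*(-31 + 2*(-8)/(-4 - 8)) = -13*(-31 + 2*(-8)/(-12)) = -13*(-31 + 2*(-8)*(-1/12)) = -13*(-31 + 4/3) = -13*(-89/3) = 1157/3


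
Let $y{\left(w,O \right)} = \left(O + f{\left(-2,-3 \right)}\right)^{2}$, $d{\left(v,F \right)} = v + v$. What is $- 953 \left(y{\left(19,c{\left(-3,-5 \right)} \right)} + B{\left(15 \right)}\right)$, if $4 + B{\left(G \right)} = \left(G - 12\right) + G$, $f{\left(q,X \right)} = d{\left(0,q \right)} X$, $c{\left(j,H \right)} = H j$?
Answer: $-227767$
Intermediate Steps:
$d{\left(v,F \right)} = 2 v$
$f{\left(q,X \right)} = 0$ ($f{\left(q,X \right)} = 2 \cdot 0 X = 0 X = 0$)
$B{\left(G \right)} = -16 + 2 G$ ($B{\left(G \right)} = -4 + \left(\left(G - 12\right) + G\right) = -4 + \left(\left(-12 + G\right) + G\right) = -4 + \left(-12 + 2 G\right) = -16 + 2 G$)
$y{\left(w,O \right)} = O^{2}$ ($y{\left(w,O \right)} = \left(O + 0\right)^{2} = O^{2}$)
$- 953 \left(y{\left(19,c{\left(-3,-5 \right)} \right)} + B{\left(15 \right)}\right) = - 953 \left(\left(\left(-5\right) \left(-3\right)\right)^{2} + \left(-16 + 2 \cdot 15\right)\right) = - 953 \left(15^{2} + \left(-16 + 30\right)\right) = - 953 \left(225 + 14\right) = \left(-953\right) 239 = -227767$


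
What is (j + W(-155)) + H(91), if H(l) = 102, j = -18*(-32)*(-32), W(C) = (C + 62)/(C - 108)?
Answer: -4820697/263 ≈ -18330.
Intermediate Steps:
W(C) = (62 + C)/(-108 + C)
j = -18432 (j = 576*(-32) = -18432)
(j + W(-155)) + H(91) = (-18432 + (62 - 155)/(-108 - 155)) + 102 = (-18432 - 93/(-263)) + 102 = (-18432 - 1/263*(-93)) + 102 = (-18432 + 93/263) + 102 = -4847523/263 + 102 = -4820697/263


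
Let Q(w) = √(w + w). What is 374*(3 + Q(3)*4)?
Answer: 1122 + 1496*√6 ≈ 4786.4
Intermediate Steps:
Q(w) = √2*√w (Q(w) = √(2*w) = √2*√w)
374*(3 + Q(3)*4) = 374*(3 + (√2*√3)*4) = 374*(3 + √6*4) = 374*(3 + 4*√6) = 1122 + 1496*√6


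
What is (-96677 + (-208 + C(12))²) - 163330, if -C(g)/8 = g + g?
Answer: -100007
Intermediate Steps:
C(g) = -16*g (C(g) = -8*(g + g) = -16*g)
(-96677 + (-208 + C(12))²) - 163330 = (-96677 + (-208 - 16*12)²) - 163330 = (-96677 + (-208 - 192)²) - 163330 = (-96677 + (-400)²) - 163330 = (-96677 + 160000) - 163330 = 63323 - 163330 = -100007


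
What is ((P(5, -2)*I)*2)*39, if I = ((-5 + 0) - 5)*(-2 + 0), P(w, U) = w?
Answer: 7800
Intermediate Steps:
I = 20 (I = (-5 - 5)*(-2) = -10*(-2) = 20)
((P(5, -2)*I)*2)*39 = ((5*20)*2)*39 = (100*2)*39 = 200*39 = 7800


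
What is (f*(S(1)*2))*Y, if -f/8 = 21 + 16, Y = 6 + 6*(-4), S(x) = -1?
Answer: -10656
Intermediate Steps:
Y = -18 (Y = 6 - 24 = -18)
f = -296 (f = -8*(21 + 16) = -8*37 = -296)
(f*(S(1)*2))*Y = -(-296)*2*(-18) = -296*(-2)*(-18) = 592*(-18) = -10656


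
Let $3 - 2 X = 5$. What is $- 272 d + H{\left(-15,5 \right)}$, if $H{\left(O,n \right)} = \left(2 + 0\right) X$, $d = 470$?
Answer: $-127842$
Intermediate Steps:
$X = -1$ ($X = \frac{3}{2} - \frac{5}{2} = -1$)
$H{\left(O,n \right)} = -2$ ($H{\left(O,n \right)} = \left(2 + 0\right) \left(-1\right) = 2 \left(-1\right) = -2$)
$- 272 d + H{\left(-15,5 \right)} = \left(-272\right) 470 - 2 = -127840 - 2 = -127842$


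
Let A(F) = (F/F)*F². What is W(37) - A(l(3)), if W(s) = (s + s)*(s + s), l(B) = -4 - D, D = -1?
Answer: 5467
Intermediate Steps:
l(B) = -3 (l(B) = -4 - 1*(-1) = -4 + 1 = -3)
W(s) = 4*s² (W(s) = (2*s)*(2*s) = 4*s²)
A(F) = F² (A(F) = 1*F² = F²)
W(37) - A(l(3)) = 4*37² - 1*(-3)² = 4*1369 - 1*9 = 5476 - 9 = 5467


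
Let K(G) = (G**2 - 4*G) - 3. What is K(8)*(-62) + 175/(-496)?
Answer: -891983/496 ≈ -1798.4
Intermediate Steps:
K(G) = -3 + G**2 - 4*G
K(8)*(-62) + 175/(-496) = (-3 + 8**2 - 4*8)*(-62) + 175/(-496) = (-3 + 64 - 32)*(-62) + 175*(-1/496) = 29*(-62) - 175/496 = -1798 - 175/496 = -891983/496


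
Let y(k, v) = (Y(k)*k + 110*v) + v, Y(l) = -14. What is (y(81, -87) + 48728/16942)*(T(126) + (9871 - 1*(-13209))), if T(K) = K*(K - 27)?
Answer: -3249144848138/8471 ≈ -3.8356e+8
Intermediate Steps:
T(K) = K*(-27 + K)
y(k, v) = -14*k + 111*v (y(k, v) = (-14*k + 110*v) + v = -14*k + 111*v)
(y(81, -87) + 48728/16942)*(T(126) + (9871 - 1*(-13209))) = ((-14*81 + 111*(-87)) + 48728/16942)*(126*(-27 + 126) + (9871 - 1*(-13209))) = ((-1134 - 9657) + 48728*(1/16942))*(126*99 + (9871 + 13209)) = (-10791 + 24364/8471)*(12474 + 23080) = -91386197/8471*35554 = -3249144848138/8471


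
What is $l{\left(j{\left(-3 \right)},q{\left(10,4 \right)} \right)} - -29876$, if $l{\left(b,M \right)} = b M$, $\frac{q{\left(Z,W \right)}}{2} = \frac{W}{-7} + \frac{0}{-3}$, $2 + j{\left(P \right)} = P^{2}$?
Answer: $29868$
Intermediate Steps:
$j{\left(P \right)} = -2 + P^{2}$
$q{\left(Z,W \right)} = - \frac{2 W}{7}$ ($q{\left(Z,W \right)} = 2 \left(\frac{W}{-7} + \frac{0}{-3}\right) = 2 \left(W \left(- \frac{1}{7}\right) + 0 \left(- \frac{1}{3}\right)\right) = 2 \left(- \frac{W}{7} + 0\right) = 2 \left(- \frac{W}{7}\right) = - \frac{2 W}{7}$)
$l{\left(b,M \right)} = M b$
$l{\left(j{\left(-3 \right)},q{\left(10,4 \right)} \right)} - -29876 = \left(- \frac{2}{7}\right) 4 \left(-2 + \left(-3\right)^{2}\right) - -29876 = - \frac{8 \left(-2 + 9\right)}{7} + 29876 = \left(- \frac{8}{7}\right) 7 + 29876 = -8 + 29876 = 29868$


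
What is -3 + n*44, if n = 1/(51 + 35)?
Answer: -107/43 ≈ -2.4884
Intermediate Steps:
n = 1/86 ≈ 0.011628
-3 + n*44 = -3 + (1/86)*44 = -3 + 22/43 = -107/43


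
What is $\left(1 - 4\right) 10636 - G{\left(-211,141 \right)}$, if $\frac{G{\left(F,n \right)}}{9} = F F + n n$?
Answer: $-611526$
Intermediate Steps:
$G{\left(F,n \right)} = 9 F^{2} + 9 n^{2}$ ($G{\left(F,n \right)} = 9 \left(F F + n n\right) = 9 \left(F^{2} + n^{2}\right) = 9 F^{2} + 9 n^{2}$)
$\left(1 - 4\right) 10636 - G{\left(-211,141 \right)} = \left(1 - 4\right) 10636 - \left(9 \left(-211\right)^{2} + 9 \cdot 141^{2}\right) = \left(1 - 4\right) 10636 - \left(9 \cdot 44521 + 9 \cdot 19881\right) = \left(-3\right) 10636 - \left(400689 + 178929\right) = -31908 - 579618 = -611526$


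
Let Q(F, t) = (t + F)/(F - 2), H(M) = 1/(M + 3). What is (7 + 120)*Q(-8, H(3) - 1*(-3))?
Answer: 3683/60 ≈ 61.383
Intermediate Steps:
H(M) = 1/(3 + M)
Q(F, t) = (F + t)/(-2 + F)
(7 + 120)*Q(-8, H(3) - 1*(-3)) = (7 + 120)*((-8 + (1/(3 + 3) - 1*(-3)))/(-2 - 8)) = 127*((-8 + (1/6 + 3))/(-10)) = 127*(-(-8 + (⅙ + 3))/10) = 127*(-(-8 + 19/6)/10) = 127*(-⅒*(-29/6)) = 127*(29/60) = 3683/60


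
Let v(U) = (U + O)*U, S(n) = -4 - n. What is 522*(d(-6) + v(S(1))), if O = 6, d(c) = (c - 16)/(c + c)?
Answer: -1653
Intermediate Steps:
d(c) = (-16 + c)/(2*c) (d(c) = (-16 + c)/((2*c)) = (-16 + c)*(1/(2*c)) = (-16 + c)/(2*c))
v(U) = U*(6 + U) (v(U) = (U + 6)*U = (6 + U)*U = U*(6 + U))
522*(d(-6) + v(S(1))) = 522*((½)*(-16 - 6)/(-6) + (-4 - 1*1)*(6 + (-4 - 1*1))) = 522*((½)*(-⅙)*(-22) + (-4 - 1)*(6 + (-4 - 1))) = 522*(11/6 - 5*(6 - 5)) = 522*(11/6 - 5*1) = 522*(11/6 - 5) = 522*(-19/6) = -1653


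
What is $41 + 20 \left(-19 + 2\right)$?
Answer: $-299$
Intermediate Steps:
$41 + 20 \left(-19 + 2\right) = 41 + 20 \left(-17\right) = 41 - 340 = -299$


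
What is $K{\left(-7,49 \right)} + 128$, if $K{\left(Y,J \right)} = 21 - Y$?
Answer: $156$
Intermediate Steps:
$K{\left(-7,49 \right)} + 128 = \left(21 - -7\right) + 128 = \left(21 + 7\right) + 128 = 28 + 128 = 156$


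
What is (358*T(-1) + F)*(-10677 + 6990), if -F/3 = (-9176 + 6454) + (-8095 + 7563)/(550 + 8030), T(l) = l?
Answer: -20583979011/715 ≈ -2.8789e+7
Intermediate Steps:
F = 5838823/715 (F = -3*((-9176 + 6454) + (-8095 + 7563)/(550 + 8030)) = -3*(-2722 - 532/8580) = -3*(-2722 - 532*1/8580) = -3*(-2722 - 133/2145) = -3*(-5838823/2145) = 5838823/715 ≈ 8166.2)
(358*T(-1) + F)*(-10677 + 6990) = (358*(-1) + 5838823/715)*(-10677 + 6990) = (-358 + 5838823/715)*(-3687) = (5582853/715)*(-3687) = -20583979011/715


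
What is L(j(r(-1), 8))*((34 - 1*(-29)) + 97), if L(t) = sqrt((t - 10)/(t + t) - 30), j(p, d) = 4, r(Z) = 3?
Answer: 80*I*sqrt(123) ≈ 887.24*I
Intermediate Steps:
L(t) = sqrt(-30 + (-10 + t)/(2*t)) (L(t) = sqrt((-10 + t)/((2*t)) - 30) = sqrt((-10 + t)*(1/(2*t)) - 30) = sqrt((-10 + t)/(2*t) - 30) = sqrt(-30 + (-10 + t)/(2*t)))
L(j(r(-1), 8))*((34 - 1*(-29)) + 97) = (sqrt(-118 - 20/4)/2)*((34 - 1*(-29)) + 97) = (sqrt(-118 - 20*1/4)/2)*((34 + 29) + 97) = (sqrt(-118 - 5)/2)*(63 + 97) = (sqrt(-123)/2)*160 = ((I*sqrt(123))/2)*160 = (I*sqrt(123)/2)*160 = 80*I*sqrt(123)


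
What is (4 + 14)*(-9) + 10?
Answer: -152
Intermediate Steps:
(4 + 14)*(-9) + 10 = 18*(-9) + 10 = -162 + 10 = -152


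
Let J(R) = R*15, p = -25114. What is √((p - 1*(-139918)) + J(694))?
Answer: √125214 ≈ 353.86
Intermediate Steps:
J(R) = 15*R
√((p - 1*(-139918)) + J(694)) = √((-25114 - 1*(-139918)) + 15*694) = √((-25114 + 139918) + 10410) = √(114804 + 10410) = √125214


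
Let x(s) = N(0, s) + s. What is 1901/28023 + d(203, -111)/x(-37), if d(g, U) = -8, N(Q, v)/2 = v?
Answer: 48355/345617 ≈ 0.13991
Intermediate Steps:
N(Q, v) = 2*v
x(s) = 3*s (x(s) = 2*s + s = 3*s)
1901/28023 + d(203, -111)/x(-37) = 1901/28023 - 8/(3*(-37)) = 1901*(1/28023) - 8/(-111) = 1901/28023 - 8*(-1/111) = 1901/28023 + 8/111 = 48355/345617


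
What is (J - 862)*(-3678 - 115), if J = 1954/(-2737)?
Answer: 8956213664/2737 ≈ 3.2723e+6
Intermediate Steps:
J = -1954/2737 (J = 1954*(-1/2737) = -1954/2737 ≈ -0.71392)
(J - 862)*(-3678 - 115) = (-1954/2737 - 862)*(-3678 - 115) = -2361248/2737*(-3793) = 8956213664/2737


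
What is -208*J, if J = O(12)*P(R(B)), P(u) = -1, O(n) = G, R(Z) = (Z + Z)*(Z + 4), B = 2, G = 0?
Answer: 0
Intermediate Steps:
R(Z) = 2*Z*(4 + Z) (R(Z) = (2*Z)*(4 + Z) = 2*Z*(4 + Z))
O(n) = 0
J = 0 (J = 0*(-1) = 0)
-208*J = -208*0 = 0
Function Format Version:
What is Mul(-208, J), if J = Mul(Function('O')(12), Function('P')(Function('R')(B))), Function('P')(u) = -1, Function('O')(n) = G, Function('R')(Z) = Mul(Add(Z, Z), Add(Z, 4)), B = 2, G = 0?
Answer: 0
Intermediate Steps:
Function('R')(Z) = Mul(2, Z, Add(4, Z)) (Function('R')(Z) = Mul(Mul(2, Z), Add(4, Z)) = Mul(2, Z, Add(4, Z)))
Function('O')(n) = 0
J = 0 (J = Mul(0, -1) = 0)
Mul(-208, J) = Mul(-208, 0) = 0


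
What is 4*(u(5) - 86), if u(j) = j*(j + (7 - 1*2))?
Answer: -144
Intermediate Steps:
u(j) = j*(5 + j) (u(j) = j*(j + (7 - 2)) = j*(j + 5) = j*(5 + j))
4*(u(5) - 86) = 4*(5*(5 + 5) - 86) = 4*(5*10 - 86) = 4*(50 - 86) = 4*(-36) = -144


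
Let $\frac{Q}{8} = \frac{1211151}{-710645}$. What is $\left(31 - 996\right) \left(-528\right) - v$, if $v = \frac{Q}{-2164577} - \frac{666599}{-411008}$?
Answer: $\frac{1906115304066214577029}{3741013839505280} \approx 5.0952 \cdot 10^{5}$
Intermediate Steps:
$Q = - \frac{9689208}{710645}$ ($Q = 8 \frac{1211151}{-710645} = 8 \cdot 1211151 \left(- \frac{1}{710645}\right) = 8 \left(- \frac{1211151}{710645}\right) = - \frac{9689208}{710645} \approx -13.634$)
$v = \frac{6067438515688571}{3741013839505280}$ ($v = - \frac{9689208}{710645 \left(-2164577\right)} - \frac{666599}{-411008} = \left(- \frac{9689208}{710645}\right) \left(- \frac{1}{2164577}\right) - - \frac{666599}{411008} = \frac{9689208}{1538245822165} + \frac{666599}{411008} = \frac{6067438515688571}{3741013839505280} \approx 1.6219$)
$\left(31 - 996\right) \left(-528\right) - v = \left(31 - 996\right) \left(-528\right) - \frac{6067438515688571}{3741013839505280} = \left(-965\right) \left(-528\right) - \frac{6067438515688571}{3741013839505280} = 509520 - \frac{6067438515688571}{3741013839505280} = \frac{1906115304066214577029}{3741013839505280}$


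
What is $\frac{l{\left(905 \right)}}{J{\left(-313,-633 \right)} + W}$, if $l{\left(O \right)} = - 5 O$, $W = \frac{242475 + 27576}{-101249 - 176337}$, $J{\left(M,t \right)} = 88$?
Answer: $- \frac{1256076650}{24157517} \approx -51.995$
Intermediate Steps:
$W = - \frac{270051}{277586}$ ($W = \frac{270051}{-277586} = 270051 \left(- \frac{1}{277586}\right) = - \frac{270051}{277586} \approx -0.97286$)
$\frac{l{\left(905 \right)}}{J{\left(-313,-633 \right)} + W} = \frac{\left(-5\right) 905}{88 - \frac{270051}{277586}} = - \frac{4525}{\frac{24157517}{277586}} = \left(-4525\right) \frac{277586}{24157517} = - \frac{1256076650}{24157517}$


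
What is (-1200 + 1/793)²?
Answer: 905540656801/628849 ≈ 1.4400e+6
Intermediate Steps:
(-1200 + 1/793)² = (-951599/793)² = 905540656801/628849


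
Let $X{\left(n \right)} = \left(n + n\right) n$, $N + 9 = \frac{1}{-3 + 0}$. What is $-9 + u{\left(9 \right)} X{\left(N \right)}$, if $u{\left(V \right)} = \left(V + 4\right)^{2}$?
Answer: $\frac{264911}{9} \approx 29435.0$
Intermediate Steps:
$N = - \frac{28}{3}$ ($N = -9 + \frac{1}{-3 + 0} = -9 + \frac{1}{-3} = -9 - \frac{1}{3} = - \frac{28}{3} \approx -9.3333$)
$X{\left(n \right)} = 2 n^{2}$ ($X{\left(n \right)} = 2 n n = 2 n^{2}$)
$u{\left(V \right)} = \left(4 + V\right)^{2}$
$-9 + u{\left(9 \right)} X{\left(N \right)} = -9 + \left(4 + 9\right)^{2} \cdot 2 \left(- \frac{28}{3}\right)^{2} = -9 + 13^{2} \cdot 2 \cdot \frac{784}{9} = -9 + 169 \cdot \frac{1568}{9} = -9 + \frac{264992}{9} = \frac{264911}{9}$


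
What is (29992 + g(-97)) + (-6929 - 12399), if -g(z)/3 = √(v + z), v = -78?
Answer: 10664 - 15*I*√7 ≈ 10664.0 - 39.686*I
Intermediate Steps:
g(z) = -3*√(-78 + z)
(29992 + g(-97)) + (-6929 - 12399) = (29992 - 3*√(-78 - 97)) + (-6929 - 12399) = (29992 - 15*I*√7) - 19328 = 10664 - 15*I*√7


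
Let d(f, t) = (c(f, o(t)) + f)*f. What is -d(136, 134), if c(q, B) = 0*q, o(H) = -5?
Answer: -18496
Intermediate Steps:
c(q, B) = 0
d(f, t) = f² (d(f, t) = (0 + f)*f = f*f = f²)
-d(136, 134) = -1*136² = -1*18496 = -18496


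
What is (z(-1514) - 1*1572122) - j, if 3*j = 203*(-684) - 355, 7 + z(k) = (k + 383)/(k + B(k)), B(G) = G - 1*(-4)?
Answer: -1537932103/1008 ≈ -1.5257e+6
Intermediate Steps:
B(G) = 4 + G (B(G) = G + 4 = 4 + G)
z(k) = -7 + (383 + k)/(4 + 2*k) (z(k) = -7 + (k + 383)/(k + (4 + k)) = -7 + (383 + k)/(4 + 2*k))
j = -139207/3 (j = (203*(-684) - 355)/3 = (-138852 - 355)/3 = (1/3)*(-139207) = -139207/3 ≈ -46402.)
(z(-1514) - 1*1572122) - j = ((355 - 13*(-1514))/(2*(2 - 1514)) - 1*1572122) - 1*(-139207/3) = ((1/2)*(355 + 19682)/(-1512) - 1572122) + 139207/3 = ((1/2)*(-1/1512)*20037 - 1572122) + 139207/3 = (-6679/1008 - 1572122) + 139207/3 = -1584705655/1008 + 139207/3 = -1537932103/1008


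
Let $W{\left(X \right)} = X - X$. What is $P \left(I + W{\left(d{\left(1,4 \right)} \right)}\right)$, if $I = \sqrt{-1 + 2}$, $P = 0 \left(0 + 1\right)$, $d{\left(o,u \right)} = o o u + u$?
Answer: $0$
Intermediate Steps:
$d{\left(o,u \right)} = u + u o^{2}$ ($d{\left(o,u \right)} = o^{2} u + u = u o^{2} + u = u + u o^{2}$)
$W{\left(X \right)} = 0$
$P = 0$ ($P = 0 \cdot 1 = 0$)
$I = 1$ ($I = \sqrt{1} = 1$)
$P \left(I + W{\left(d{\left(1,4 \right)} \right)}\right) = 0 \left(1 + 0\right) = 0 \cdot 1 = 0$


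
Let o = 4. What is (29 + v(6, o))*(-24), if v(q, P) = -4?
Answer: -600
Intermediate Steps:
(29 + v(6, o))*(-24) = (29 - 4)*(-24) = 25*(-24) = -600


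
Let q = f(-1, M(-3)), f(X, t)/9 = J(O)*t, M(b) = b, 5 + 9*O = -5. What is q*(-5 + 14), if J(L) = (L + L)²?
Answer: -1200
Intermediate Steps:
O = -10/9 (O = -5/9 + (⅑)*(-5) = -5/9 - 5/9 = -10/9 ≈ -1.1111)
J(L) = 4*L² (J(L) = (2*L)² = 4*L²)
f(X, t) = 400*t/9 (f(X, t) = 9*((4*(-10/9)²)*t) = 9*((4*(100/81))*t) = 9*(400*t/81) = 400*t/9)
q = -400/3 (q = (400/9)*(-3) = -400/3 ≈ -133.33)
q*(-5 + 14) = -400*(-5 + 14)/3 = -400/3*9 = -1200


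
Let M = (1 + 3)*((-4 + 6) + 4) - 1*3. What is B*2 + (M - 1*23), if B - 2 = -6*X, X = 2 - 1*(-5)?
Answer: -82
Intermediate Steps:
X = 7 (X = 2 + 5 = 7)
M = 21 (M = 4*(2 + 4) - 3 = 4*6 - 3 = 24 - 3 = 21)
B = -40 (B = 2 - 6*7 = 2 - 42 = -40)
B*2 + (M - 1*23) = -40*2 + (21 - 1*23) = -80 + (21 - 23) = -80 - 2 = -82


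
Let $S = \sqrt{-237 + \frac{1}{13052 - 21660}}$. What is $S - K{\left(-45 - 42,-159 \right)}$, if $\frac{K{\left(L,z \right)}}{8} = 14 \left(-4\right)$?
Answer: $448 + \frac{i \sqrt{1097572186}}{2152} \approx 448.0 + 15.395 i$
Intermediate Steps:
$S = \frac{i \sqrt{1097572186}}{2152}$ ($S = \sqrt{-237 + \frac{1}{-8608}} = \sqrt{-237 - \frac{1}{8608}} = \sqrt{- \frac{2040097}{8608}} = \frac{i \sqrt{1097572186}}{2152} \approx 15.395 i$)
$K{\left(L,z \right)} = -448$ ($K{\left(L,z \right)} = 8 \cdot 14 \left(-4\right) = 8 \left(-56\right) = -448$)
$S - K{\left(-45 - 42,-159 \right)} = \frac{i \sqrt{1097572186}}{2152} - -448 = \frac{i \sqrt{1097572186}}{2152} + 448 = 448 + \frac{i \sqrt{1097572186}}{2152}$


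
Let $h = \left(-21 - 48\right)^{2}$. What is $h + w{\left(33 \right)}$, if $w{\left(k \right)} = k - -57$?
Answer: $4851$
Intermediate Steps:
$w{\left(k \right)} = 57 + k$ ($w{\left(k \right)} = k + 57 = 57 + k$)
$h = 4761$ ($h = \left(-69\right)^{2} = 4761$)
$h + w{\left(33 \right)} = 4761 + \left(57 + 33\right) = 4761 + 90 = 4851$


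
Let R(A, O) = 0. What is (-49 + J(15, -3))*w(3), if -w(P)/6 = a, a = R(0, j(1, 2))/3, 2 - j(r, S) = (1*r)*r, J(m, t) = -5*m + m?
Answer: 0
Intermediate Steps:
J(m, t) = -4*m
j(r, S) = 2 - r² (j(r, S) = 2 - 1*r*r = 2 - r*r = 2 - r²)
a = 0 (a = 0/3 = 0*(⅓) = 0)
w(P) = 0 (w(P) = -6*0 = 0)
(-49 + J(15, -3))*w(3) = (-49 - 4*15)*0 = (-49 - 60)*0 = -109*0 = 0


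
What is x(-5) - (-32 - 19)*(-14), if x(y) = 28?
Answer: -686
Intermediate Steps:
x(-5) - (-32 - 19)*(-14) = 28 - (-32 - 19)*(-14) = 28 - (-51)*(-14) = 28 - 1*714 = 28 - 714 = -686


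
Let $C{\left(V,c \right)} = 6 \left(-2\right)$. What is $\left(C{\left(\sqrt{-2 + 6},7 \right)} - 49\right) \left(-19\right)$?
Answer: $1159$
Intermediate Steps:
$C{\left(V,c \right)} = -12$
$\left(C{\left(\sqrt{-2 + 6},7 \right)} - 49\right) \left(-19\right) = \left(-12 - 49\right) \left(-19\right) = \left(-61\right) \left(-19\right) = 1159$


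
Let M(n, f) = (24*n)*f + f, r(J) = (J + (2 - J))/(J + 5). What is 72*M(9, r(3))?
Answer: 3906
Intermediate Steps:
r(J) = 2/(5 + J)
M(n, f) = f + 24*f*n (M(n, f) = 24*f*n + f = f + 24*f*n)
72*M(9, r(3)) = 72*((2/(5 + 3))*(1 + 24*9)) = 72*((2/8)*(1 + 216)) = 72*((2*(1/8))*217) = 72*((1/4)*217) = 72*(217/4) = 3906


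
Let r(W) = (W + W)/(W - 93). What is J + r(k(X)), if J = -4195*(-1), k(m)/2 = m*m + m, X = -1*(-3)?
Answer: 96469/23 ≈ 4194.3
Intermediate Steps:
X = 3
k(m) = 2*m + 2*m**2 (k(m) = 2*(m*m + m) = 2*(m**2 + m) = 2*(m + m**2) = 2*m + 2*m**2)
r(W) = 2*W/(-93 + W) (r(W) = (2*W)/(-93 + W) = 2*W/(-93 + W))
J = 4195
J + r(k(X)) = 4195 + 2*(2*3*(1 + 3))/(-93 + 2*3*(1 + 3)) = 4195 + 2*(2*3*4)/(-93 + 2*3*4) = 4195 + 2*24/(-93 + 24) = 4195 + 2*24/(-69) = 4195 + 2*24*(-1/69) = 4195 - 16/23 = 96469/23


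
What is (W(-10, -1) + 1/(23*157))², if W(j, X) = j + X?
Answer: 1577678400/13039321 ≈ 120.99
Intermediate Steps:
W(j, X) = X + j
(W(-10, -1) + 1/(23*157))² = ((-1 - 10) + 1/(23*157))² = (-11 + (1/23)*(1/157))² = (-11 + 1/3611)² = (-39720/3611)² = 1577678400/13039321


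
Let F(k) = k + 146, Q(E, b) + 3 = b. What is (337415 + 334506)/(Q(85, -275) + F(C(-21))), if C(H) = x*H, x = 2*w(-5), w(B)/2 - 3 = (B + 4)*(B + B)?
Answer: -671921/1224 ≈ -548.96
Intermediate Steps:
w(B) = 6 + 4*B*(4 + B) (w(B) = 6 + 2*((B + 4)*(B + B)) = 6 + 2*((4 + B)*(2*B)) = 6 + 2*(2*B*(4 + B)) = 6 + 4*B*(4 + B))
x = 52 (x = 2*(6 + 4*(-5)² + 16*(-5)) = 2*(6 + 4*25 - 80) = 2*(6 + 100 - 80) = 2*26 = 52)
Q(E, b) = -3 + b
C(H) = 52*H
F(k) = 146 + k
(337415 + 334506)/(Q(85, -275) + F(C(-21))) = (337415 + 334506)/((-3 - 275) + (146 + 52*(-21))) = 671921/(-278 + (146 - 1092)) = 671921/(-278 - 946) = 671921/(-1224) = 671921*(-1/1224) = -671921/1224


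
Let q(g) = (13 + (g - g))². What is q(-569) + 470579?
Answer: 470748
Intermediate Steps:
q(g) = 169 (q(g) = (13 + 0)² = 13² = 169)
q(-569) + 470579 = 169 + 470579 = 470748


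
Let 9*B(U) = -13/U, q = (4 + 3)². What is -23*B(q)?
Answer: 299/441 ≈ 0.67800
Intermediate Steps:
q = 49 (q = 7² = 49)
B(U) = -13/(9*U) (B(U) = (-13/U)/9 = -13/(9*U))
-23*B(q) = -(-299)/(9*49) = -23*(-13/441) = 299/441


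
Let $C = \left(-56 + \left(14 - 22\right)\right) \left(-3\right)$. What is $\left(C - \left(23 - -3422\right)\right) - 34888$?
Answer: $-38141$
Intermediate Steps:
$C = 192$ ($C = \left(-56 - 8\right) \left(-3\right) = \left(-64\right) \left(-3\right) = 192$)
$\left(C - \left(23 - -3422\right)\right) - 34888 = \left(192 - \left(23 - -3422\right)\right) - 34888 = \left(192 - \left(23 + 3422\right)\right) - 34888 = \left(192 - 3445\right) - 34888 = -3253 - 34888 = -38141$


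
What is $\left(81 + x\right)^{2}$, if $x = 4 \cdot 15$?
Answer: $19881$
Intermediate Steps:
$x = 60$
$\left(81 + x\right)^{2} = \left(81 + 60\right)^{2} = 141^{2} = 19881$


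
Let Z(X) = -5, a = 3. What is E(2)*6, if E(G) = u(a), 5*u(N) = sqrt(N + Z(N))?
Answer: 6*I*sqrt(2)/5 ≈ 1.6971*I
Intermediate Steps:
u(N) = sqrt(-5 + N)/5 (u(N) = sqrt(N - 5)/5 = sqrt(-5 + N)/5)
E(G) = I*sqrt(2)/5 (E(G) = sqrt(-5 + 3)/5 = sqrt(-2)/5 = (I*sqrt(2))/5 = I*sqrt(2)/5)
E(2)*6 = (I*sqrt(2)/5)*6 = 6*I*sqrt(2)/5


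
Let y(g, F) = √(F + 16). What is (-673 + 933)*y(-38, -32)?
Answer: 1040*I ≈ 1040.0*I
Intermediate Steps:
y(g, F) = √(16 + F)
(-673 + 933)*y(-38, -32) = (-673 + 933)*√(16 - 32) = 260*√(-16) = 260*(4*I) = 1040*I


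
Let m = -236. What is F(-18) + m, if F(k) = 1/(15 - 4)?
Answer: -2595/11 ≈ -235.91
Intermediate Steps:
F(k) = 1/11
F(-18) + m = 1/11 - 236 = -2595/11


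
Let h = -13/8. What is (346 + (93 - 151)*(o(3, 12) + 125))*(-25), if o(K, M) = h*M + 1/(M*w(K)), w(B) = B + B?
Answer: 5196425/36 ≈ 1.4435e+5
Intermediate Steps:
w(B) = 2*B
h = -13/8 (h = -13*⅛ = -13/8 ≈ -1.6250)
o(K, M) = -13*M/8 + 1/(2*K*M) (o(K, M) = -13*M/8 + 1/(M*((2*K))) = -13*M/8 + (1/(2*K))/M = -13*M/8 + 1/(2*K*M))
(346 + (93 - 151)*(o(3, 12) + 125))*(-25) = (346 + (93 - 151)*((-13/8*12 + (½)/(3*12)) + 125))*(-25) = (346 - 58*((-39/2 + (½)*(⅓)*(1/12)) + 125))*(-25) = (346 - 58*((-39/2 + 1/72) + 125))*(-25) = (346 - 58*(-1403/72 + 125))*(-25) = (346 - 58*7597/72)*(-25) = (346 - 220313/36)*(-25) = -207857/36*(-25) = 5196425/36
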